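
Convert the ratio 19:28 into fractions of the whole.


Total parts = 19 + 28 = 47
First part: 19/47 = 19/47
Second part: 28/47 = 28/47
= 19/47 and 28/47

19/47 and 28/47


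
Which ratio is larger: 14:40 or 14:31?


14/40 = 0.3500
14/31 = 0.4516
0.3500 < 0.4516, so 14:40 is less
= 14:31

14:31


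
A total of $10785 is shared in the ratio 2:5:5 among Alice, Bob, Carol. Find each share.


Total parts = 2 + 5 + 5 = 12
Alice: 10785 × 2/12 = 1797.50
Bob: 10785 × 5/12 = 4493.75
Carol: 10785 × 5/12 = 4493.75
= Alice: $1797.50, Bob: $4493.75, Carol: $4493.75

Alice: $1797.50, Bob: $4493.75, Carol: $4493.75


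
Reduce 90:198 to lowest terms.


GCD(90, 198) = 18
90/18 : 198/18
= 5:11

5:11


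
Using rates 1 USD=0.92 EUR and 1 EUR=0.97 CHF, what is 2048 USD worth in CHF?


Step 1: 2048 USD × 0.92 = 1884.16 EUR
Step 2: 1884.16 EUR × 0.97 = 1827.64 CHF
Implied rate USD→CHF = 0.92 × 0.97 = 0.8924
= 1827.64 CHF

1827.64 CHF


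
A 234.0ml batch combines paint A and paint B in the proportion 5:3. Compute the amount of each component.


Total parts = 5 + 3 = 8
paint A: 234.0 × 5/8 = 146.3ml
paint B: 234.0 × 3/8 = 87.8ml
= 146.3ml and 87.8ml

146.3ml and 87.8ml


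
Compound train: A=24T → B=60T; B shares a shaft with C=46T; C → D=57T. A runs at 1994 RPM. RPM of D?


Stage 1: RPM_B = RPM_A × t_A/t_B = 1994 × 24/60 = 47856/60 = 797.60
B and C share a shaft → RPM_C = RPM_B
Stage 2: RPM_D = RPM_C × t_C/t_D = RPM_A × (t_A×t_C)/(t_B×t_D)
Overall ratio = (24×46)/(60×57) = 1104/3420
RPM_D = 1994 × 1104/3420 = 2201376/3420
≈ 643.68 RPM

643.68 RPM


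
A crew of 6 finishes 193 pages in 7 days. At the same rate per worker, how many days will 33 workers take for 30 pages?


Days ∝ work / workers, so d₂ = d₁ × (m₁/m₂) × (w₂/w₁)
Workers factor (inverse): 6/33 ≈ 0.1818
Work factor (direct): 30/193 ≈ 0.1554
d₂ = 7 × 6/33 × 30/193 = (7 × 6 × 30) / (33 × 193) = 1260/6369
≈ 0.20 days

0.20 days


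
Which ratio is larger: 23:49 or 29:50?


23/49 = 0.4694
29/50 = 0.5800
0.4694 < 0.5800, so 23:49 is less
= 29:50

29:50


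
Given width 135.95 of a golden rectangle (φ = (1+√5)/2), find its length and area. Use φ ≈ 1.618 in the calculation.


φ = (1 + √5) / 2 ≈ 1.618
Length = width × φ = 135.95 × 1.618 = 219.9671
≈ 219.97
Area = width × length = 135.95 × 219.9671 = 29904.527245 ≈ 29904.53
= Length: 219.97, Area: 29904.53

Length: 219.97, Area: 29904.53


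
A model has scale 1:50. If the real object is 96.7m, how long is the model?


Model size = real / scale
= 96.7 / 50
= 1.9340 m

1.9340 m


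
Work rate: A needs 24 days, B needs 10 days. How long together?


Rate of A = 1/24 per day
Rate of B = 1/10 per day
Combined rate = 1/24 + 1/10 = 34/240 ≈ 0.1417 per day
Days = 1 / combined rate = 240/34
≈ 7.06 days

7.06 days


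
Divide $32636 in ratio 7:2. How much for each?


Total parts = 7 + 2 = 9
Part 1: 32636 × 7/9 = 25383.56
Part 2: 32636 × 2/9 = 7252.44
= Part 1: $25383.56, Part 2: $7252.44

Part 1: $25383.56, Part 2: $7252.44


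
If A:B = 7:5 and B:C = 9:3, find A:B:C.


Match B: multiply A:B by 9 → 63:45
Multiply B:C by 5 → 45:15
Combined: 63:45:15
GCD = 3
= 21:15:5

21:15:5


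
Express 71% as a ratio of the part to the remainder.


71% means 71 parts out of 100; remainder = 29
Part : remainder = 71:29
GCD = 1
= 71:29

71:29


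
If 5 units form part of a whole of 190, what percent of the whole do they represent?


Percentage = (part / whole) × 100
= (5 / 190) × 100
≈ 2.63%

2.63%


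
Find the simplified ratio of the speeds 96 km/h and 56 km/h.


Ratio = 96:56
GCD = 8
Simplified = 12:7
Time ratio (same distance) = 7:12
Speed ratio = 12:7

12:7


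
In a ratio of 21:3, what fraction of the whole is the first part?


Total parts = 21 + 3 = 24
First part: 21/24 = 7/8
= 7/8

7/8


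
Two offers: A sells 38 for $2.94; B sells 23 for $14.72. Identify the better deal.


Deal A: $2.94/38 = $0.0774/unit
Deal B: $14.72/23 = $0.6400/unit
A is cheaper per unit
= Deal A

Deal A


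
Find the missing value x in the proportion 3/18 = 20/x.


Cross multiply: 3 × x = 18 × 20
3x = 360
x = 360 / 3
= 120.00

120.00


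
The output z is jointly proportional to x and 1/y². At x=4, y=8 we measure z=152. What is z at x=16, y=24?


z = k·x/y²
Solve for k using the known point: k = z·y²/x = 152×64/4 = 9728/4 = 2432.0000
Now evaluate at x=16, y=24:
z = k × 16 / 576 = (9728 × 16) / (4 × 576) = 155648/2304
≈ 67.5556

67.5556


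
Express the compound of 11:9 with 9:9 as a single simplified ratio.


Compound ratio = (11×9) : (9×9)
= 99:81
GCD = 9
= 11:9

11:9


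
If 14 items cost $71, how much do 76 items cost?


Direct proportion: y/x = constant
k = 71/14 ≈ 5.0714
y₂ = k × 76 = 71 × 76 / 14 = 5396/14
≈ 385.43

385.43


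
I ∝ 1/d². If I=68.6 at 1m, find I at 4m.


I₁d₁² = I₂d₂²
I₂ = I₁ × (d₁/d₂)²
= 68.6 × (1/4)²
= 68.6 × 1/16
= 68.6/16
= 4.2875

4.2875


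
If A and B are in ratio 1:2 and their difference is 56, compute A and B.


Let A = 1k, B = 2k.
2k - 1k = 56
1k = 56 → k = 56/1 = 56
A = 1×56 = 56, B = 2×56 = 112
= A = 56, B = 112

A = 56, B = 112


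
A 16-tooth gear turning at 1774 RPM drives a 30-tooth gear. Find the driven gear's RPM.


Gear ratio = 16:30 = 8:15
RPM_B = RPM_A × (teeth_A / teeth_B)
= 1774 × (16/30)
= 946.1 RPM

946.1 RPM


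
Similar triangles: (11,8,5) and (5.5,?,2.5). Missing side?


Scale factor = 5.5/11 = 0.5
Missing side = 8 × 0.5
= 4.0

4.0


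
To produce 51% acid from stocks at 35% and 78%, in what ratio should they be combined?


Let x parts of 35% mix with y parts of 78%.
35x + 78y = 51(x + y)
35x + 78y = 51x + 51y
x(35 - 51) = y(51 - 78)
x/y = (78 - 51)/(51 - 35) = 27/16
Simplify: 27:16
= 27:16

27:16


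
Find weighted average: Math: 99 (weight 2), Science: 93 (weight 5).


Numerator = 99×2 + 93×5
= 198 + 465
= 663
Total weight = 7
Weighted avg = 663/7
= 94.71

94.71


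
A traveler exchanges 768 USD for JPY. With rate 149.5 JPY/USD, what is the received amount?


Amount × rate = 768 × 149.5
= 114816.00 JPY

114816.00 JPY


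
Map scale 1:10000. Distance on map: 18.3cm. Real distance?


Real distance = map distance × scale
= 18.3cm × 10000
= 183000 cm = 1830.0 m
= 1.830 km

1.830 km


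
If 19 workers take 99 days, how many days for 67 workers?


Inverse proportion: x × y = constant
k = 19 × 99 = 1881
y₂ = k / 67 = 1881 / 67
= 28.07

28.07


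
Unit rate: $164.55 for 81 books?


Unit rate = total / quantity
= 164.55 / 81
= $2.03 per unit

$2.03 per unit


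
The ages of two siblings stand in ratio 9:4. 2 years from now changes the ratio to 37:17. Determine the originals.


Let A = 9k, B = 4k.
(9k + 2) / (4k + 2) = 37/17
Cross-multiply: 17(9k + 2) = 37(4k + 2)
153k + 34 = 148k + 74
153k - 148k = 74 - 34
5k = 40
k = 40/5 = 8
A = 9×8 = 72, B = 4×8 = 32
= A = 72, B = 32

A = 72, B = 32


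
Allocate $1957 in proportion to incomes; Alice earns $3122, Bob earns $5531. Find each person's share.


Total income = 3122 + 5531 = $8653
Alice: $1957 × 3122/8653 = $706.09
Bob: $1957 × 5531/8653 = $1250.91
= Alice: $706.09, Bob: $1250.91

Alice: $706.09, Bob: $1250.91


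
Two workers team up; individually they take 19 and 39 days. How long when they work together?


Rate of A = 1/19 per day
Rate of B = 1/39 per day
Combined rate = 1/19 + 1/39 = 58/741 ≈ 0.0783 per day
Days = 1 / combined rate = 741/58
≈ 12.78 days

12.78 days


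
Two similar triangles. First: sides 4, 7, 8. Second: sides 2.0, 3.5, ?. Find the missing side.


Scale factor = 2.0/4 = 0.5
Missing side = 8 × 0.5
= 4.0

4.0


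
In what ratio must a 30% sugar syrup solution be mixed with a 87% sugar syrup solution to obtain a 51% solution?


Let x parts of 30% mix with y parts of 87%.
30x + 87y = 51(x + y)
30x + 87y = 51x + 51y
x(30 - 51) = y(51 - 87)
x/y = (87 - 51)/(51 - 30) = 36/21
Simplify: 12:7
= 12:7

12:7


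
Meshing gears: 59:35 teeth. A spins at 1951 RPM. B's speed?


Gear ratio = 59:35 = 59:35
RPM_B = RPM_A × (teeth_A / teeth_B)
= 1951 × (59/35)
= 3288.8 RPM

3288.8 RPM


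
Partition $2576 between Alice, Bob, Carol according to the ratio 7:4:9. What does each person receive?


Total parts = 7 + 4 + 9 = 20
Alice: 2576 × 7/20 = 901.60
Bob: 2576 × 4/20 = 515.20
Carol: 2576 × 9/20 = 1159.20
= Alice: $901.60, Bob: $515.20, Carol: $1159.20

Alice: $901.60, Bob: $515.20, Carol: $1159.20


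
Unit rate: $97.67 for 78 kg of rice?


Unit rate = total / quantity
= 97.67 / 78
= $1.25 per unit

$1.25 per unit


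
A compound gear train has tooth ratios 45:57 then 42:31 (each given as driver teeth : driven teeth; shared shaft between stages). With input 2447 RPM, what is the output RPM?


Stage 1: RPM_B = RPM_A × t_A/t_B = 2447 × 45/57 = 110115/57 ≈ 1931.84
B and C share a shaft → RPM_C = RPM_B
Stage 2: RPM_D = RPM_C × t_C/t_D = RPM_A × (t_A×t_C)/(t_B×t_D)
Overall ratio = (45×42)/(57×31) = 1890/1767
RPM_D = 2447 × 1890/1767 = 4624830/1767
≈ 2617.33 RPM

2617.33 RPM


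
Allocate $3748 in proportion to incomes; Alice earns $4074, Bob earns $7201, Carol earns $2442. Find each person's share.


Total income = 4074 + 7201 + 2442 = $13717
Alice: $3748 × 4074/13717 = $1113.17
Bob: $3748 × 7201/13717 = $1967.58
Carol: $3748 × 2442/13717 = $667.25
= Alice: $1113.17, Bob: $1967.58, Carol: $667.25

Alice: $1113.17, Bob: $1967.58, Carol: $667.25


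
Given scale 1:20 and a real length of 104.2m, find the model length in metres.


Model size = real / scale
= 104.2 / 20
= 5.2100 m

5.2100 m


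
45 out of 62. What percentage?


Percentage = (part / whole) × 100
= (45 / 62) × 100
≈ 72.58%

72.58%


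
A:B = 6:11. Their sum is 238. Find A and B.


Let A = 6k, B = 11k.
6k + 11k = 238
17k = 238 → k = 238/17 = 14
A = 6×14 = 84, B = 11×14 = 154
= A = 84, B = 154

A = 84, B = 154


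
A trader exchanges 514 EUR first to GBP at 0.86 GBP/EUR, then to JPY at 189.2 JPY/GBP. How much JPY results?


Step 1: 514 EUR × 0.86 = 442.04 GBP
Step 2: 442.04 GBP × 189.2 = 83633.97 JPY
Implied rate EUR→JPY = 0.86 × 189.2 = 162.7120
= 83633.97 JPY

83633.97 JPY


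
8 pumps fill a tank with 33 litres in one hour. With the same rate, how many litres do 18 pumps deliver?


Direct proportion: y/x = constant
k = 33/8 = 4.1250
y₂ = k × 18 = 33 × 18 / 8 = 594/8
= 74.25

74.25


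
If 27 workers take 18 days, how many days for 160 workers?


Inverse proportion: x × y = constant
k = 27 × 18 = 486
y₂ = k / 160 = 486 / 160
= 3.04

3.04


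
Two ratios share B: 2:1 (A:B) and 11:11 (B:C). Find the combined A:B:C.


Match B: multiply A:B by 11 → 22:11
Multiply B:C by 1 → 11:11
Combined: 22:11:11
GCD = 11
= 2:1:1

2:1:1


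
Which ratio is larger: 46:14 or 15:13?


46/14 = 3.2857
15/13 = 1.1538
3.2857 > 1.1538, so 46:14 is greater
= 46:14

46:14


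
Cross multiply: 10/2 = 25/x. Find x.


Cross multiply: 10 × x = 2 × 25
10x = 50
x = 50 / 10
= 5.00

5.00


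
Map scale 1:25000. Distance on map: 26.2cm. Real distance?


Real distance = map distance × scale
= 26.2cm × 25000
= 655000 cm = 6550.0 m
= 6.550 km

6.550 km


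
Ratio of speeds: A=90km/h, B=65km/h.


Ratio = 90:65
GCD = 5
Simplified = 18:13
Time ratio (same distance) = 13:18
Speed ratio = 18:13

18:13


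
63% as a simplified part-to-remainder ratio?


63% means 63 parts out of 100; remainder = 37
Part : remainder = 63:37
GCD = 1
= 63:37

63:37


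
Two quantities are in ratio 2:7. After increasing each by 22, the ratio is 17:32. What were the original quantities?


Let A = 2k, B = 7k.
(2k + 22) / (7k + 22) = 17/32
Cross-multiply: 32(2k + 22) = 17(7k + 22)
64k + 704 = 119k + 374
64k - 119k = 374 - 704
-55k = -330
k = -330/-55 = 6
A = 2×6 = 12, B = 7×6 = 42
= A = 12, B = 42

A = 12, B = 42


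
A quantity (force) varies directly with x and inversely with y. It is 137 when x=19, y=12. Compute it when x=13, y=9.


z = k·x/y
Solve for k using the known point: k = z·y/x = 137×12/19 = 1644/19 ≈ 86.5263
Now evaluate at x=13, y=9:
z = k × 13 / 9 = (1644 × 13) / (19 × 9) = 21372/171
≈ 124.9825

124.9825


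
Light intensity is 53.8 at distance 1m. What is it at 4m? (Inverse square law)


I₁d₁² = I₂d₂²
I₂ = I₁ × (d₁/d₂)²
= 53.8 × (1/4)²
= 53.8 × 1/16
= 53.8/16
= 3.3625

3.3625


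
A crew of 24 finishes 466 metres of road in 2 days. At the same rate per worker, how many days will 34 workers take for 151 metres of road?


Days ∝ work / workers, so d₂ = d₁ × (m₁/m₂) × (w₂/w₁)
Workers factor (inverse): 24/34 ≈ 0.7059
Work factor (direct): 151/466 ≈ 0.3240
d₂ = 2 × 24/34 × 151/466 = (2 × 24 × 151) / (34 × 466) = 7248/15844
≈ 0.46 days

0.46 days


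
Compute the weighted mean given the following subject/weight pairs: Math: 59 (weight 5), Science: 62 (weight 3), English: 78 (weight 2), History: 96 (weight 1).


Numerator = 59×5 + 62×3 + 78×2 + 96×1
= 295 + 186 + 156 + 96
= 733
Total weight = 11
Weighted avg = 733/11
= 66.64

66.64


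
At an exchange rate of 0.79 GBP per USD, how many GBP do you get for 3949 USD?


Amount × rate = 3949 × 0.79
= 3119.71 GBP

3119.71 GBP


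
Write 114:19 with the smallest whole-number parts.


GCD(114, 19) = 19
114/19 : 19/19
= 6:1

6:1


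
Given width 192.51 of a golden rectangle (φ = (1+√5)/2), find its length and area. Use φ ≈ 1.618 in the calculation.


φ = (1 + √5) / 2 ≈ 1.618
Length = width × φ = 192.51 × 1.618 = 311.48118
≈ 311.48
Area = width × length = 192.51 × 311.48118 = 59963.2419618 ≈ 59963.24
= Length: 311.48, Area: 59963.24

Length: 311.48, Area: 59963.24


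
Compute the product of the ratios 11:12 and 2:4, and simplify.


Compound ratio = (11×2) : (12×4)
= 22:48
GCD = 2
= 11:24

11:24


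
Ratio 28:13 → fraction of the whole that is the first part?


Total parts = 28 + 13 = 41
First part: 28/41 = 28/41
= 28/41

28/41


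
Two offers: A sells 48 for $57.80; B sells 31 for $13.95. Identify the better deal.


Deal A: $57.80/48 = $1.2042/unit
Deal B: $13.95/31 = $0.4500/unit
B is cheaper per unit
= Deal B

Deal B


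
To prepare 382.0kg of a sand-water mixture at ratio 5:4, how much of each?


Total parts = 5 + 4 = 9
sand: 382.0 × 5/9 = 212.2kg
water: 382.0 × 4/9 = 169.8kg
= 212.2kg and 169.8kg

212.2kg and 169.8kg


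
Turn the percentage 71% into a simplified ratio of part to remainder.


71% means 71 parts out of 100; remainder = 29
Part : remainder = 71:29
GCD = 1
= 71:29

71:29


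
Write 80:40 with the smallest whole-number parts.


GCD(80, 40) = 40
80/40 : 40/40
= 2:1

2:1


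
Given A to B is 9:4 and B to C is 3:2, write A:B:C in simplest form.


Match B: multiply A:B by 3 → 27:12
Multiply B:C by 4 → 12:8
Combined: 27:12:8
GCD = 1
= 27:12:8

27:12:8


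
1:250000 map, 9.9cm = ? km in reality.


Real distance = map distance × scale
= 9.9cm × 250000
= 2475000 cm = 24750.0 m
= 24.750 km

24.750 km


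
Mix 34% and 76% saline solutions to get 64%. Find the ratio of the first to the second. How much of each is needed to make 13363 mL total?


Let x parts of 34% mix with y parts of 76%.
34x + 76y = 64(x + y)
34x + 76y = 64x + 64y
x(34 - 64) = y(64 - 76)
x/y = (76 - 64)/(64 - 34) = 12/30
Simplify: 2:5
Total parts = 7; one part = 13363/7 = 1909.00 mL
34% solution: 2×1909.00 = 3818.00 mL
76% solution: 5×1909.00 = 9545.00 mL
= ratio 2:5; 3818.00 mL and 9545.00 mL

ratio 2:5; 3818.00 mL and 9545.00 mL


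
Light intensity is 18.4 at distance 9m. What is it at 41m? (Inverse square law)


I₁d₁² = I₂d₂²
I₂ = I₁ × (d₁/d₂)²
= 18.4 × (9/41)²
= 18.4 × 81/1681
= 1490.4/1681
≈ 0.8866

0.8866


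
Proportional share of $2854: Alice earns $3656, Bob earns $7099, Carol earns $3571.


Total income = 3656 + 7099 + 3571 = $14326
Alice: $2854 × 3656/14326 = $728.34
Bob: $2854 × 7099/14326 = $1414.25
Carol: $2854 × 3571/14326 = $711.41
= Alice: $728.34, Bob: $1414.25, Carol: $711.41

Alice: $728.34, Bob: $1414.25, Carol: $711.41


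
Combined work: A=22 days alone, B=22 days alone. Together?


Rate of A = 1/22 per day
Rate of B = 1/22 per day
Combined rate = 1/22 + 1/22 = 44/484 ≈ 0.0909 per day
Days = 1 / combined rate = 484/44
= 11.00 days

11.00 days


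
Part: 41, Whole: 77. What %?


Percentage = (part / whole) × 100
= (41 / 77) × 100
≈ 53.25%

53.25%


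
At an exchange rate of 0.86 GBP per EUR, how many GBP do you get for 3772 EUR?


Amount × rate = 3772 × 0.86
= 3243.92 GBP

3243.92 GBP


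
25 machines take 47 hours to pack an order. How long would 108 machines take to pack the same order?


Inverse proportion: x × y = constant
k = 25 × 47 = 1175
y₂ = k / 108 = 1175 / 108
= 10.88

10.88


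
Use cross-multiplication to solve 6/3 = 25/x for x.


Cross multiply: 6 × x = 3 × 25
6x = 75
x = 75 / 6
= 12.50

12.50


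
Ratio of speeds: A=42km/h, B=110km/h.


Ratio = 42:110
GCD = 2
Simplified = 21:55
Time ratio (same distance) = 55:21
Speed ratio = 21:55

21:55


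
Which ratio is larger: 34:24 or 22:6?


34/24 = 1.4167
22/6 = 3.6667
1.4167 < 3.6667, so 34:24 is less
= 22:6

22:6


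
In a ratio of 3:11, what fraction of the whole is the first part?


Total parts = 3 + 11 = 14
First part: 3/14 = 3/14
= 3/14

3/14


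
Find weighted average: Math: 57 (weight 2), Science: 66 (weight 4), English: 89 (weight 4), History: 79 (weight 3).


Numerator = 57×2 + 66×4 + 89×4 + 79×3
= 114 + 264 + 356 + 237
= 971
Total weight = 13
Weighted avg = 971/13
= 74.69

74.69


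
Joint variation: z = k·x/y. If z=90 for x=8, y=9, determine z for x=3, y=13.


z = k·x/y
Solve for k using the known point: k = z·y/x = 90×9/8 = 810/8 = 101.2500
Now evaluate at x=3, y=13:
z = k × 3 / 13 = (810 × 3) / (8 × 13) = 2430/104
≈ 23.3654

23.3654


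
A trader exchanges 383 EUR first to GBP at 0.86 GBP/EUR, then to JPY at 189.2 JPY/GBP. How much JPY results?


Step 1: 383 EUR × 0.86 = 329.38 GBP
Step 2: 329.38 GBP × 189.2 = 62318.70 JPY
Implied rate EUR→JPY = 0.86 × 189.2 = 162.7120
= 62318.70 JPY

62318.70 JPY


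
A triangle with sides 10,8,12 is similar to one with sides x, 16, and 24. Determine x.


Scale factor = 16/8 = 2
Missing side = 10 × 2
= 20.0

20.0


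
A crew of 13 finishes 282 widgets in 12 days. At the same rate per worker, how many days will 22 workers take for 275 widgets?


Days ∝ work / workers, so d₂ = d₁ × (m₁/m₂) × (w₂/w₁)
Workers factor (inverse): 13/22 ≈ 0.5909
Work factor (direct): 275/282 ≈ 0.9752
d₂ = 12 × 13/22 × 275/282 = (12 × 13 × 275) / (22 × 282) = 42900/6204
≈ 6.91 days

6.91 days


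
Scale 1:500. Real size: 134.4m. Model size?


Model size = real / scale
= 134.4 / 500
= 0.2688 m

0.2688 m


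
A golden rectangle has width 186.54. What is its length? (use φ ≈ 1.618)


φ = (1 + √5) / 2 ≈ 1.618
Length = width × φ = 186.54 × 1.618 = 301.82172
≈ 301.82

301.82


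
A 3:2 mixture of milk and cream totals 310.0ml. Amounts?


Total parts = 3 + 2 = 5
milk: 310.0 × 3/5 = 186.0ml
cream: 310.0 × 2/5 = 124.0ml
= 186.0ml and 124.0ml

186.0ml and 124.0ml


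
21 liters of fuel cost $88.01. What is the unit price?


Unit rate = total / quantity
= 88.01 / 21
= $4.19 per unit

$4.19 per unit


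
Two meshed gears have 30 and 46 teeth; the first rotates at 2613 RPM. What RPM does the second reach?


Gear ratio = 30:46 = 15:23
RPM_B = RPM_A × (teeth_A / teeth_B)
= 2613 × (30/46)
= 1704.1 RPM

1704.1 RPM


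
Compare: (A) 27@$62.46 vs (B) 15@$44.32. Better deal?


Deal A: $62.46/27 = $2.3133/unit
Deal B: $44.32/15 = $2.9547/unit
A is cheaper per unit
= Deal A

Deal A


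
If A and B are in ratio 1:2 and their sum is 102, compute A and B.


Let A = 1k, B = 2k.
1k + 2k = 102
3k = 102 → k = 102/3 = 34
A = 1×34 = 34, B = 2×34 = 68
= A = 34, B = 68

A = 34, B = 68


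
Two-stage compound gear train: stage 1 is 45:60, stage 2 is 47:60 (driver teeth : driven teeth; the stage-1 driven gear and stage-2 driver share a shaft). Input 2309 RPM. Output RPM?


Stage 1: RPM_B = RPM_A × t_A/t_B = 2309 × 45/60 = 103905/60 = 1731.75
B and C share a shaft → RPM_C = RPM_B
Stage 2: RPM_D = RPM_C × t_C/t_D = RPM_A × (t_A×t_C)/(t_B×t_D)
Overall ratio = (45×47)/(60×60) = 2115/3600
RPM_D = 2309 × 2115/3600 = 4883535/3600
≈ 1356.54 RPM

1356.54 RPM


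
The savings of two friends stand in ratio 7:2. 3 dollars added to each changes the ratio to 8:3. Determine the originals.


Let A = 7k, B = 2k.
(7k + 3) / (2k + 3) = 8/3
Cross-multiply: 3(7k + 3) = 8(2k + 3)
21k + 9 = 16k + 24
21k - 16k = 24 - 9
5k = 15
k = 15/5 = 3
A = 7×3 = 21, B = 2×3 = 6
= A = 21, B = 6

A = 21, B = 6


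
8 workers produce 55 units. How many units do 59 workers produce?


Direct proportion: y/x = constant
k = 55/8 = 6.8750
y₂ = k × 59 = 55 × 59 / 8 = 3245/8
≈ 405.63

405.63


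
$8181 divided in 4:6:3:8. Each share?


Total parts = 4 + 6 + 3 + 8 = 21
Part 1: 8181 × 4/21 = 1558.29
Part 2: 8181 × 6/21 = 2337.43
Part 3: 8181 × 3/21 = 1168.71
Part 4: 8181 × 8/21 = 3116.57
= Part 1: $1558.29, Part 2: $2337.43, Part 3: $1168.71, Part 4: $3116.57

Part 1: $1558.29, Part 2: $2337.43, Part 3: $1168.71, Part 4: $3116.57


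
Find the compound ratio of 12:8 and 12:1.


Compound ratio = (12×12) : (8×1)
= 144:8
GCD = 8
= 18:1

18:1


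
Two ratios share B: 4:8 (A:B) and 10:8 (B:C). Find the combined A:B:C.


Match B: multiply A:B by 10 → 40:80
Multiply B:C by 8 → 80:64
Combined: 40:80:64
GCD = 8
= 5:10:8

5:10:8


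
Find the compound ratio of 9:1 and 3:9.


Compound ratio = (9×3) : (1×9)
= 27:9
GCD = 9
= 3:1

3:1


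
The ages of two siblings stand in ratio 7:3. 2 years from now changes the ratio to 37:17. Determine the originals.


Let A = 7k, B = 3k.
(7k + 2) / (3k + 2) = 37/17
Cross-multiply: 17(7k + 2) = 37(3k + 2)
119k + 34 = 111k + 74
119k - 111k = 74 - 34
8k = 40
k = 40/8 = 5
A = 7×5 = 35, B = 3×5 = 15
= A = 35, B = 15

A = 35, B = 15


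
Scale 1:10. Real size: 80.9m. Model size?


Model size = real / scale
= 80.9 / 10
= 8.0900 m

8.0900 m


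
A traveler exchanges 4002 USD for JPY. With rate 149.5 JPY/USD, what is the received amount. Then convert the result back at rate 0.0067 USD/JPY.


Amount × rate = 4002 × 149.5 = 598299.00 JPY
Round-trip: 598299.00 × 0.0067 = 4008.60 USD
= 598299.00 JPY, then 4008.60 USD

598299.00 JPY, then 4008.60 USD


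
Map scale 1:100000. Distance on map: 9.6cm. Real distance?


Real distance = map distance × scale
= 9.6cm × 100000
= 960000 cm = 9600.0 m
= 9.600 km

9.600 km


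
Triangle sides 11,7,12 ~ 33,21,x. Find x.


Scale factor = 33/11 = 3
Missing side = 12 × 3
= 36.0

36.0


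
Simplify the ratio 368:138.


GCD(368, 138) = 46
368/46 : 138/46
= 8:3

8:3


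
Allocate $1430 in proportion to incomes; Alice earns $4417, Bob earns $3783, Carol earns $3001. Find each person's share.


Total income = 4417 + 3783 + 3001 = $11201
Alice: $1430 × 4417/11201 = $563.91
Bob: $1430 × 3783/11201 = $482.96
Carol: $1430 × 3001/11201 = $383.13
= Alice: $563.91, Bob: $482.96, Carol: $383.13

Alice: $563.91, Bob: $482.96, Carol: $383.13


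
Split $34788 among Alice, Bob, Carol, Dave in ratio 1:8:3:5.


Total parts = 1 + 8 + 3 + 5 = 17
Alice: 34788 × 1/17 = 2046.35
Bob: 34788 × 8/17 = 16370.82
Carol: 34788 × 3/17 = 6139.06
Dave: 34788 × 5/17 = 10231.76
= Alice: $2046.35, Bob: $16370.82, Carol: $6139.06, Dave: $10231.76

Alice: $2046.35, Bob: $16370.82, Carol: $6139.06, Dave: $10231.76


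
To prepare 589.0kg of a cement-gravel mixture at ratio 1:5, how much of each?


Total parts = 1 + 5 = 6
cement: 589.0 × 1/6 = 98.2kg
gravel: 589.0 × 5/6 = 490.8kg
= 98.2kg and 490.8kg

98.2kg and 490.8kg


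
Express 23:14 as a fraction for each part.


Total parts = 23 + 14 = 37
First part: 23/37 = 23/37
Second part: 14/37 = 14/37
= 23/37 and 14/37

23/37 and 14/37


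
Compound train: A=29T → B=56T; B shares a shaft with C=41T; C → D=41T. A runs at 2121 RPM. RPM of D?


Stage 1: RPM_B = RPM_A × t_A/t_B = 2121 × 29/56 = 61509/56 ≈ 1098.38
B and C share a shaft → RPM_C = RPM_B
Stage 2: RPM_D = RPM_C × t_C/t_D = RPM_A × (t_A×t_C)/(t_B×t_D)
Overall ratio = (29×41)/(56×41) = 1189/2296
RPM_D = 2121 × 1189/2296 = 2521869/2296
≈ 1098.38 RPM

1098.38 RPM


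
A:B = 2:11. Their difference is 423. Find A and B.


Let A = 2k, B = 11k.
11k - 2k = 423
9k = 423 → k = 423/9 = 47
A = 2×47 = 94, B = 11×47 = 517
= A = 94, B = 517

A = 94, B = 517


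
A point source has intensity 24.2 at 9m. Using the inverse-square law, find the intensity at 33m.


I₁d₁² = I₂d₂²
I₂ = I₁ × (d₁/d₂)²
= 24.2 × (9/33)²
= 24.2 × 81/1089
= 1960.2/1089
= 1.8000

1.8000


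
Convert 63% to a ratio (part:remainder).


63% means 63 parts out of 100; remainder = 37
Part : remainder = 63:37
GCD = 1
= 63:37

63:37


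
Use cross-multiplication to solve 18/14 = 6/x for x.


Cross multiply: 18 × x = 14 × 6
18x = 84
x = 84 / 18
= 4.67

4.67


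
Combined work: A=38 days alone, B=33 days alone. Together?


Rate of A = 1/38 per day
Rate of B = 1/33 per day
Combined rate = 1/38 + 1/33 = 71/1254 ≈ 0.0566 per day
Days = 1 / combined rate = 1254/71
≈ 17.66 days

17.66 days


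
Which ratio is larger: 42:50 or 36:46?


42/50 = 0.8400
36/46 = 0.7826
0.8400 > 0.7826, so 42:50 is greater
= 42:50

42:50


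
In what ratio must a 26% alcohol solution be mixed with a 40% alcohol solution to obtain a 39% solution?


Let x parts of 26% mix with y parts of 40%.
26x + 40y = 39(x + y)
26x + 40y = 39x + 39y
x(26 - 39) = y(39 - 40)
x/y = (40 - 39)/(39 - 26) = 1/13
Simplify: 1:13
= 1:13

1:13


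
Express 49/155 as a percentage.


Percentage = (part / whole) × 100
= (49 / 155) × 100
≈ 31.61%

31.61%


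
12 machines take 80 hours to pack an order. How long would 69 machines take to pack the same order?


Inverse proportion: x × y = constant
k = 12 × 80 = 960
y₂ = k / 69 = 960 / 69
= 13.91

13.91


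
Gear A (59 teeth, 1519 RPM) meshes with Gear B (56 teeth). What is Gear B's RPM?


Gear ratio = 59:56 = 59:56
RPM_B = RPM_A × (teeth_A / teeth_B)
= 1519 × (59/56)
= 1600.4 RPM

1600.4 RPM


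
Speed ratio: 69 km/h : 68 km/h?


Ratio = 69:68
GCD = 1
Simplified = 69:68
Time ratio (same distance) = 68:69
Speed ratio = 69:68

69:68


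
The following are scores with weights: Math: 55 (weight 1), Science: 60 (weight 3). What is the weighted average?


Numerator = 55×1 + 60×3
= 55 + 180
= 235
Total weight = 4
Weighted avg = 235/4
= 58.75

58.75


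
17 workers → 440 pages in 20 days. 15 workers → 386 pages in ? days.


Days ∝ work / workers, so d₂ = d₁ × (m₁/m₂) × (w₂/w₁)
Workers factor (inverse): 17/15 ≈ 1.1333
Work factor (direct): 386/440 ≈ 0.8773
d₂ = 20 × 17/15 × 386/440 = (20 × 17 × 386) / (15 × 440) = 131240/6600
≈ 19.88 days

19.88 days


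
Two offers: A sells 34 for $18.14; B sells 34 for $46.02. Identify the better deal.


Deal A: $18.14/34 = $0.5335/unit
Deal B: $46.02/34 = $1.3535/unit
A is cheaper per unit
= Deal A

Deal A


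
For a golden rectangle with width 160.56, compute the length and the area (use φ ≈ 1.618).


φ = (1 + √5) / 2 ≈ 1.618
Length = width × φ = 160.56 × 1.618 = 259.78608
≈ 259.79
Area = width × length = 160.56 × 259.78608 = 41711.2530048 ≈ 41711.25
= Length: 259.79, Area: 41711.25

Length: 259.79, Area: 41711.25


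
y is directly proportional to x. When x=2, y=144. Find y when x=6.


Direct proportion: y/x = constant
k = 144/2 = 72.0000
y₂ = k × 6 = 144 × 6 / 2 = 864/2
= 432.00

432.00


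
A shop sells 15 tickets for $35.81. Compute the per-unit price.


Unit rate = total / quantity
= 35.81 / 15
= $2.39 per unit

$2.39 per unit


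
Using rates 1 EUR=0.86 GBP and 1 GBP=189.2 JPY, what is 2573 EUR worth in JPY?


Step 1: 2573 EUR × 0.86 = 2212.78 GBP
Step 2: 2212.78 GBP × 189.2 = 418657.98 JPY
Implied rate EUR→JPY = 0.86 × 189.2 = 162.7120
= 418657.98 JPY

418657.98 JPY


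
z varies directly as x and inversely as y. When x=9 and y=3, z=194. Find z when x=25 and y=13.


z = k·x/y
Solve for k using the known point: k = z·y/x = 194×3/9 = 582/9 ≈ 64.6667
Now evaluate at x=25, y=13:
z = k × 25 / 13 = (582 × 25) / (9 × 13) = 14550/117
≈ 124.3590

124.3590


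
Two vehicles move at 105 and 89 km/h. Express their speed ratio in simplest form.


Ratio = 105:89
GCD = 1
Simplified = 105:89
Time ratio (same distance) = 89:105
Speed ratio = 105:89

105:89


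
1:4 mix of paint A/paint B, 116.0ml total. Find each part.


Total parts = 1 + 4 = 5
paint A: 116.0 × 1/5 = 23.2ml
paint B: 116.0 × 4/5 = 92.8ml
= 23.2ml and 92.8ml

23.2ml and 92.8ml


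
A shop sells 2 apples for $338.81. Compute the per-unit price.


Unit rate = total / quantity
= 338.81 / 2
= $169.41 per unit

$169.41 per unit


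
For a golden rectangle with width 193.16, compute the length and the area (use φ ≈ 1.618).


φ = (1 + √5) / 2 ≈ 1.618
Length = width × φ = 193.16 × 1.618 = 312.53288
≈ 312.53
Area = width × length = 193.16 × 312.53288 = 60368.8511008 ≈ 60368.85
= Length: 312.53, Area: 60368.85

Length: 312.53, Area: 60368.85


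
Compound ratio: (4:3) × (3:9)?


Compound ratio = (4×3) : (3×9)
= 12:27
GCD = 3
= 4:9

4:9


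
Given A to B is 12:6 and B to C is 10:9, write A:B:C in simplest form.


Match B: multiply A:B by 10 → 120:60
Multiply B:C by 6 → 60:54
Combined: 120:60:54
GCD = 6
= 20:10:9

20:10:9


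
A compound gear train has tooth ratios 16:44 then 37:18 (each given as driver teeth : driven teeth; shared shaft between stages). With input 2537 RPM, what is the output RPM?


Stage 1: RPM_B = RPM_A × t_A/t_B = 2537 × 16/44 = 40592/44 ≈ 922.55
B and C share a shaft → RPM_C = RPM_B
Stage 2: RPM_D = RPM_C × t_C/t_D = RPM_A × (t_A×t_C)/(t_B×t_D)
Overall ratio = (16×37)/(44×18) = 592/792
RPM_D = 2537 × 592/792 = 1501904/792
≈ 1896.34 RPM

1896.34 RPM


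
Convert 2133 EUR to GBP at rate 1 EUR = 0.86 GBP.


Amount × rate = 2133 × 0.86
= 1834.38 GBP

1834.38 GBP


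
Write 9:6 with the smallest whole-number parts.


GCD(9, 6) = 3
9/3 : 6/3
= 3:2

3:2


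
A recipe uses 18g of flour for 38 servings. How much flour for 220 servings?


Direct proportion: y/x = constant
k = 18/38 ≈ 0.4737
y₂ = k × 220 = 18 × 220 / 38 = 3960/38
≈ 104.21

104.21


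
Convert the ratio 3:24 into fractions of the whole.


Total parts = 3 + 24 = 27
First part: 3/27 = 1/9
Second part: 24/27 = 8/9
= 1/9 and 8/9

1/9 and 8/9


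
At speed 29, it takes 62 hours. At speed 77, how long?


Inverse proportion: x × y = constant
k = 29 × 62 = 1798
y₂ = k / 77 = 1798 / 77
= 23.35

23.35


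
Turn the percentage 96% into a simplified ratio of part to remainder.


96% means 96 parts out of 100; remainder = 4
Part : remainder = 96:4
GCD = 4
= 24:1

24:1


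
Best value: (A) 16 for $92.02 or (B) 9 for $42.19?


Deal A: $92.02/16 = $5.7513/unit
Deal B: $42.19/9 = $4.6878/unit
B is cheaper per unit
= Deal B

Deal B


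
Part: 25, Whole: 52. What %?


Percentage = (part / whole) × 100
= (25 / 52) × 100
≈ 48.08%

48.08%


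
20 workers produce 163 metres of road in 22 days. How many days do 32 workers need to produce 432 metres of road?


Days ∝ work / workers, so d₂ = d₁ × (m₁/m₂) × (w₂/w₁)
Workers factor (inverse): 20/32 = 0.6250
Work factor (direct): 432/163 ≈ 2.6503
d₂ = 22 × 20/32 × 432/163 = (22 × 20 × 432) / (32 × 163) = 190080/5216
≈ 36.44 days

36.44 days


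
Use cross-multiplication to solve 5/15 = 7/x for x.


Cross multiply: 5 × x = 15 × 7
5x = 105
x = 105 / 5
= 21.00

21.00


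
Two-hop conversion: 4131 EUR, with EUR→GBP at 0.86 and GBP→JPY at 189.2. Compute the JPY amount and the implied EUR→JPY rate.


Step 1: 4131 EUR × 0.86 = 3552.66 GBP
Step 2: 3552.66 GBP × 189.2 = 672163.27 JPY
Implied rate EUR→JPY = 0.86 × 189.2 = 162.7120
= 672163.27 JPY; implied rate 162.7120 JPY/EUR

672163.27 JPY; implied rate 162.7120 JPY/EUR


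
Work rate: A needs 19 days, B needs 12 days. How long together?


Rate of A = 1/19 per day
Rate of B = 1/12 per day
Combined rate = 1/19 + 1/12 = 31/228 ≈ 0.1360 per day
Days = 1 / combined rate = 228/31
≈ 7.35 days

7.35 days


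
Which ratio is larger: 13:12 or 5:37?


13/12 = 1.0833
5/37 = 0.1351
1.0833 > 0.1351, so 13:12 is greater
= 13:12

13:12


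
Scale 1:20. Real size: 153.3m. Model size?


Model size = real / scale
= 153.3 / 20
= 7.6650 m

7.6650 m


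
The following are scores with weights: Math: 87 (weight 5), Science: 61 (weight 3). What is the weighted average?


Numerator = 87×5 + 61×3
= 435 + 183
= 618
Total weight = 8
Weighted avg = 618/8
= 77.25

77.25


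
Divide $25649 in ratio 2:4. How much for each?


Total parts = 2 + 4 = 6
Part 1: 25649 × 2/6 = 8549.67
Part 2: 25649 × 4/6 = 17099.33
= Part 1: $8549.67, Part 2: $17099.33

Part 1: $8549.67, Part 2: $17099.33


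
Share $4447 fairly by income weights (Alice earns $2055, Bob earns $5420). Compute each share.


Total income = 2055 + 5420 = $7475
Alice: $4447 × 2055/7475 = $1222.55
Bob: $4447 × 5420/7475 = $3224.45
= Alice: $1222.55, Bob: $3224.45

Alice: $1222.55, Bob: $3224.45


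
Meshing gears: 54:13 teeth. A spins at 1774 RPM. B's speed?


Gear ratio = 54:13 = 54:13
RPM_B = RPM_A × (teeth_A / teeth_B)
= 1774 × (54/13)
= 7368.9 RPM

7368.9 RPM


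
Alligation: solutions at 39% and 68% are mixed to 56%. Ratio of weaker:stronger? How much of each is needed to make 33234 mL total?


Let x parts of 39% mix with y parts of 68%.
39x + 68y = 56(x + y)
39x + 68y = 56x + 56y
x(39 - 56) = y(56 - 68)
x/y = (68 - 56)/(56 - 39) = 12/17
Simplify: 12:17
Total parts = 29; one part = 33234/29 = 1146.00 mL
39% solution: 12×1146.00 = 13752.00 mL
68% solution: 17×1146.00 = 19482.00 mL
= ratio 12:17; 13752.00 mL and 19482.00 mL

ratio 12:17; 13752.00 mL and 19482.00 mL


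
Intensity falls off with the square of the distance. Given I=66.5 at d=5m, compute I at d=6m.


I₁d₁² = I₂d₂²
I₂ = I₁ × (d₁/d₂)²
= 66.5 × (5/6)²
= 66.5 × 25/36
= 1662.5/36
≈ 46.1806

46.1806


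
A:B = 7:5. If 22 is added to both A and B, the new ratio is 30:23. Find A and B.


Let A = 7k, B = 5k.
(7k + 22) / (5k + 22) = 30/23
Cross-multiply: 23(7k + 22) = 30(5k + 22)
161k + 506 = 150k + 660
161k - 150k = 660 - 506
11k = 154
k = 154/11 = 14
A = 7×14 = 98, B = 5×14 = 70
= A = 98, B = 70

A = 98, B = 70


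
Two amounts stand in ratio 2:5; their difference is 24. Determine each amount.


Let A = 2k, B = 5k.
5k - 2k = 24
3k = 24 → k = 24/3 = 8
A = 2×8 = 16, B = 5×8 = 40
= A = 16, B = 40

A = 16, B = 40


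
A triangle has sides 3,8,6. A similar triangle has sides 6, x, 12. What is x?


Scale factor = 6/3 = 2
Missing side = 8 × 2
= 16.0

16.0


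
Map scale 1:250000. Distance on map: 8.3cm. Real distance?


Real distance = map distance × scale
= 8.3cm × 250000
= 2075000 cm = 20750.0 m
= 20.750 km

20.750 km


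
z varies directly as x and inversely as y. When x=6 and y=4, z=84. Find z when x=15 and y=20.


z = k·x/y
Solve for k using the known point: k = z·y/x = 84×4/6 = 336/6 = 56.0000
Now evaluate at x=15, y=20:
z = k × 15 / 20 = (336 × 15) / (6 × 20) = 5040/120
= 42.0000

42.0000


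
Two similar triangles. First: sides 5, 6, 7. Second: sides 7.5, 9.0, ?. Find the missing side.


Scale factor = 7.5/5 = 1.5
Missing side = 7 × 1.5
= 10.5

10.5


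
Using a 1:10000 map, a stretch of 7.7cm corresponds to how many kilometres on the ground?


Real distance = map distance × scale
= 7.7cm × 10000
= 77000 cm = 770.0 m
= 0.770 km

0.770 km


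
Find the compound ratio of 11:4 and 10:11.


Compound ratio = (11×10) : (4×11)
= 110:44
GCD = 22
= 5:2

5:2


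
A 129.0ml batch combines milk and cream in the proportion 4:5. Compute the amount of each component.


Total parts = 4 + 5 = 9
milk: 129.0 × 4/9 = 57.3ml
cream: 129.0 × 5/9 = 71.7ml
= 57.3ml and 71.7ml

57.3ml and 71.7ml


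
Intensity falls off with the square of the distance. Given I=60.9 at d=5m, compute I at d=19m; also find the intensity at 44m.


I₁d₁² = I₂d₂²
I at 19m = 60.9 × (5/19)² = 60.9 × 25/361 = 1522.5/361 ≈ 4.2175
I at 44m = 60.9 × (5/44)² = 60.9 × 25/1936 = 1522.5/1936 ≈ 0.7864
= 4.2175 and 0.7864

4.2175 and 0.7864


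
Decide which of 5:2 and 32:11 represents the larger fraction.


5/2 = 2.5000
32/11 = 2.9091
2.5000 < 2.9091, so 5:2 is less
= 32:11

32:11


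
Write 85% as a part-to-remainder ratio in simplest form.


85% means 85 parts out of 100; remainder = 15
Part : remainder = 85:15
GCD = 5
= 17:3

17:3


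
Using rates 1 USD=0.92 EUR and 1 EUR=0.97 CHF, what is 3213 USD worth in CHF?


Step 1: 3213 USD × 0.92 = 2955.96 EUR
Step 2: 2955.96 EUR × 0.97 = 2867.28 CHF
Implied rate USD→CHF = 0.92 × 0.97 = 0.8924
= 2867.28 CHF

2867.28 CHF


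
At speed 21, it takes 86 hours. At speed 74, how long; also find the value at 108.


Inverse proportion: x × y = constant
k = 21 × 86 = 1806
At x=74: k/74 = 24.41
At x=108: k/108 = 16.72
= 24.41 and 16.72

24.41 and 16.72


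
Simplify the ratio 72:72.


GCD(72, 72) = 72
72/72 : 72/72
= 1:1

1:1


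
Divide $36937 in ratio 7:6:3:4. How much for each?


Total parts = 7 + 6 + 3 + 4 = 20
Part 1: 36937 × 7/20 = 12927.95
Part 2: 36937 × 6/20 = 11081.10
Part 3: 36937 × 3/20 = 5540.55
Part 4: 36937 × 4/20 = 7387.40
= Part 1: $12927.95, Part 2: $11081.10, Part 3: $5540.55, Part 4: $7387.40

Part 1: $12927.95, Part 2: $11081.10, Part 3: $5540.55, Part 4: $7387.40


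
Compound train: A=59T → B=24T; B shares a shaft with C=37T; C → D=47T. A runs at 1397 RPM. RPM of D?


Stage 1: RPM_B = RPM_A × t_A/t_B = 1397 × 59/24 = 82423/24 ≈ 3434.29
B and C share a shaft → RPM_C = RPM_B
Stage 2: RPM_D = RPM_C × t_C/t_D = RPM_A × (t_A×t_C)/(t_B×t_D)
Overall ratio = (59×37)/(24×47) = 2183/1128
RPM_D = 1397 × 2183/1128 = 3049651/1128
≈ 2703.59 RPM

2703.59 RPM


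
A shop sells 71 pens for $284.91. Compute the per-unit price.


Unit rate = total / quantity
= 284.91 / 71
= $4.01 per unit

$4.01 per unit


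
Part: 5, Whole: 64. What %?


Percentage = (part / whole) × 100
= (5 / 64) × 100
≈ 7.81%

7.81%


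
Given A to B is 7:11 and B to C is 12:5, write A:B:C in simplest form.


Match B: multiply A:B by 12 → 84:132
Multiply B:C by 11 → 132:55
Combined: 84:132:55
GCD = 1
= 84:132:55

84:132:55


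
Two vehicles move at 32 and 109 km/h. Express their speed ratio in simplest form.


Ratio = 32:109
GCD = 1
Simplified = 32:109
Time ratio (same distance) = 109:32
Speed ratio = 32:109

32:109


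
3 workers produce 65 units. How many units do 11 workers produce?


Direct proportion: y/x = constant
k = 65/3 ≈ 21.6667
y₂ = k × 11 = 65 × 11 / 3 = 715/3
≈ 238.33

238.33


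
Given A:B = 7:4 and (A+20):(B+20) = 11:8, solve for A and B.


Let A = 7k, B = 4k.
(7k + 20) / (4k + 20) = 11/8
Cross-multiply: 8(7k + 20) = 11(4k + 20)
56k + 160 = 44k + 220
56k - 44k = 220 - 160
12k = 60
k = 60/12 = 5
A = 7×5 = 35, B = 4×5 = 20
= A = 35, B = 20

A = 35, B = 20


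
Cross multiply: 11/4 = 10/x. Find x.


Cross multiply: 11 × x = 4 × 10
11x = 40
x = 40 / 11
= 3.64

3.64
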